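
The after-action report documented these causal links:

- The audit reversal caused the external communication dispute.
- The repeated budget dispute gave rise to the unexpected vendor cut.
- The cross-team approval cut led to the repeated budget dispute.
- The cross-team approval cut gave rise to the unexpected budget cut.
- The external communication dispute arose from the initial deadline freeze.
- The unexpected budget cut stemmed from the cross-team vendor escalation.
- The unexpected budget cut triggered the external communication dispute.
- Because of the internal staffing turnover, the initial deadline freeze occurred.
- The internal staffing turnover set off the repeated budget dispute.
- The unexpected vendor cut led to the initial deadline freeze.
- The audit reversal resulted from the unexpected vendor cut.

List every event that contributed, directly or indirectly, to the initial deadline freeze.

the cross-team approval cut, the internal staffing turnover, the repeated budget dispute, the unexpected vendor cut

Immediate causes of the initial deadline freeze: the internal staffing turnover, the unexpected vendor cut.
Further upstream: the cross-team approval cut, the repeated budget dispute.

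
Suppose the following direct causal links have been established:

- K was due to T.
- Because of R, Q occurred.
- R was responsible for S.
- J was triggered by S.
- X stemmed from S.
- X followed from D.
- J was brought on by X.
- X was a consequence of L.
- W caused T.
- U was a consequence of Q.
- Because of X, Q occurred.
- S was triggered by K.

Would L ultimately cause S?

No

L leads to X, Q, U, J; S is not among them.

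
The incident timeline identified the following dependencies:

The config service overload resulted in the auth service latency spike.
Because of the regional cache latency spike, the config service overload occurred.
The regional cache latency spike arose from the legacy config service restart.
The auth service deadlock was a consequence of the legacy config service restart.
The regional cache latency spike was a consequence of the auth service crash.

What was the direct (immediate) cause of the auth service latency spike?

Upstream contributors include the legacy config service restart, the auth service crash, the regional cache latency spike, but only the config service overload feeds directly into the auth service latency spike.

the config service overload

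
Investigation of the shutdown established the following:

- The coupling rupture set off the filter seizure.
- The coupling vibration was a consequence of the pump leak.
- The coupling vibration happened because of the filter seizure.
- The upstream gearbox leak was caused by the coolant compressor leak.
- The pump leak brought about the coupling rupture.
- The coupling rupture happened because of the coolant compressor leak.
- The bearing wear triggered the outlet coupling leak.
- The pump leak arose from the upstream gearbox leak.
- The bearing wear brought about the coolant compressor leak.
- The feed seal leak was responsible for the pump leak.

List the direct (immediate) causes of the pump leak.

the feed seal leak, the upstream gearbox leak

Upstream contributors include the bearing wear, the coolant compressor leak, but only the feed seal leak, the upstream gearbox leak feed directly into the pump leak.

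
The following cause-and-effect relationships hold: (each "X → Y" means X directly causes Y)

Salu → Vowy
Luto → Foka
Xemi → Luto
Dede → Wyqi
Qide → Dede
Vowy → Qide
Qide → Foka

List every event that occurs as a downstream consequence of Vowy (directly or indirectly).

Dede, Foka, Qide, Wyqi

Direct effects: Qide.
2 steps out: Dede, Foka.
3 steps out: Wyqi.
Not reachable from it: Salu, Xemi, Luto.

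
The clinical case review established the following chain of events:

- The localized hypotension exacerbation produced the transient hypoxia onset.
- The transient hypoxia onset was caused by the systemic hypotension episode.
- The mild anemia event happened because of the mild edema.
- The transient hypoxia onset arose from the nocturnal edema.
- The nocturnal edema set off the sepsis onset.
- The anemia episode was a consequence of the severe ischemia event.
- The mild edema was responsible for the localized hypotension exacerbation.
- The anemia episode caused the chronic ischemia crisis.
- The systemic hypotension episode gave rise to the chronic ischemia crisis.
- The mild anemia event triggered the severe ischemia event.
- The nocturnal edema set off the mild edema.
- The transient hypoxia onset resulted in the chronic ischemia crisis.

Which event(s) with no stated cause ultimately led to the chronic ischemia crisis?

Tracing upstream from the chronic ischemia crisis: the chronic ischemia crisis ← the transient hypoxia onset ← the nocturnal edema.
A separate upstream branch: the chronic ischemia crisis ← the systemic hypotension episode.
Each of those chain origins has no stated cause.

the nocturnal edema, the systemic hypotension episode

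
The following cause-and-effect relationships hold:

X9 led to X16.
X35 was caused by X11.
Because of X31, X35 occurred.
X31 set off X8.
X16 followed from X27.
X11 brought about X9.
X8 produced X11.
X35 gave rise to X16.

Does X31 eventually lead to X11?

Yes

There is a causal chain: X31 → X8 → X11.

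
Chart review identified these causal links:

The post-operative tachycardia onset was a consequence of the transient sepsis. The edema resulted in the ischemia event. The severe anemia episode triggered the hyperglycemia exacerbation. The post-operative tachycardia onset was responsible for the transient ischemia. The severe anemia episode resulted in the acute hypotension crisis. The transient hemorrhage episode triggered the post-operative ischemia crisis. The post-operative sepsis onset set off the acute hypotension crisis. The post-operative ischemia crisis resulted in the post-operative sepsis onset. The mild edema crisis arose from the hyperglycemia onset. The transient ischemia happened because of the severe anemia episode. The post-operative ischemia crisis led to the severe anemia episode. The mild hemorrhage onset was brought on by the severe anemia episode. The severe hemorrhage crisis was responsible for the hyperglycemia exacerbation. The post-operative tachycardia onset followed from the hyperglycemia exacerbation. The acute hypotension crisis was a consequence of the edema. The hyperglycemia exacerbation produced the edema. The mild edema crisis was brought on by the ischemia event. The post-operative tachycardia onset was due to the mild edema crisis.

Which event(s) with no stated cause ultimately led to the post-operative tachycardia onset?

the hyperglycemia onset, the severe hemorrhage crisis, the transient hemorrhage episode, the transient sepsis

Tracing upstream from the post-operative tachycardia onset: the post-operative tachycardia onset ← the hyperglycemia exacerbation ← the severe hemorrhage crisis.
A separate upstream branch: the post-operative tachycardia onset ← the hyperglycemia exacerbation ← the severe anemia episode ← the post-operative ischemia crisis ← the transient hemorrhage episode.
A separate upstream branch: the post-operative tachycardia onset ← the mild edema crisis ← the hyperglycemia onset.
A separate upstream branch: the post-operative tachycardia onset ← the transient sepsis.
Each of those chain origins has no stated cause.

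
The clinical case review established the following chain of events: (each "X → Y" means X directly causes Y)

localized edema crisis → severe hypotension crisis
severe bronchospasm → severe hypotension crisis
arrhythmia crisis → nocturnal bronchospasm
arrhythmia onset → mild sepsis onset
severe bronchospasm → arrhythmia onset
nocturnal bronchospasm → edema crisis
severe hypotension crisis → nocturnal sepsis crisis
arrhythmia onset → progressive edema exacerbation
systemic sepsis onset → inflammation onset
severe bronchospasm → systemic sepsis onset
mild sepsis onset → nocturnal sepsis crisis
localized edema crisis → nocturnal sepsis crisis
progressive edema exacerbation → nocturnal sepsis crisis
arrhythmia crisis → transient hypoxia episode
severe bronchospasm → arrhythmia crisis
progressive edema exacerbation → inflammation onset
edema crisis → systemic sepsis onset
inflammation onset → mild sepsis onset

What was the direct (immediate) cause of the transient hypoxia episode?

the arrhythmia crisis

Upstream contributors include the severe bronchospasm, but only the arrhythmia crisis feeds directly into the transient hypoxia episode.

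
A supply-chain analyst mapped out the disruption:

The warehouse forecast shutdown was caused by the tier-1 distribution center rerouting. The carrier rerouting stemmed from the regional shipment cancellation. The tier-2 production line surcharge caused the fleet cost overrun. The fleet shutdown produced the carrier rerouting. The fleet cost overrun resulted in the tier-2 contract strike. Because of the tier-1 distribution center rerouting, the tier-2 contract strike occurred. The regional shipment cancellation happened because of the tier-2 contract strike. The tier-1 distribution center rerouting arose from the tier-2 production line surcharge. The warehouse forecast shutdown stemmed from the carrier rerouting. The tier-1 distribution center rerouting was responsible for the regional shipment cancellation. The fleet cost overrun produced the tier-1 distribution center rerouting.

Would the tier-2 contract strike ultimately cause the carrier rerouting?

There is a causal chain: the tier-2 contract strike → the regional shipment cancellation → the carrier rerouting.

Yes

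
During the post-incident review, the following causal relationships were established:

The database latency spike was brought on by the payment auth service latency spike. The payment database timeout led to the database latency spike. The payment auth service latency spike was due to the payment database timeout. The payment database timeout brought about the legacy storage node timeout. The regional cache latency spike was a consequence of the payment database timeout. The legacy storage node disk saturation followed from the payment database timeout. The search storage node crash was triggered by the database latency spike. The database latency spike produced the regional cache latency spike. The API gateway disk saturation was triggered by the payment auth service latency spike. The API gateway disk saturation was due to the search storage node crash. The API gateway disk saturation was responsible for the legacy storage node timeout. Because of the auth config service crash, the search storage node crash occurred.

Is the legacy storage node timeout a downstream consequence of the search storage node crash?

Yes

There is a causal chain: the search storage node crash → the API gateway disk saturation → the legacy storage node timeout.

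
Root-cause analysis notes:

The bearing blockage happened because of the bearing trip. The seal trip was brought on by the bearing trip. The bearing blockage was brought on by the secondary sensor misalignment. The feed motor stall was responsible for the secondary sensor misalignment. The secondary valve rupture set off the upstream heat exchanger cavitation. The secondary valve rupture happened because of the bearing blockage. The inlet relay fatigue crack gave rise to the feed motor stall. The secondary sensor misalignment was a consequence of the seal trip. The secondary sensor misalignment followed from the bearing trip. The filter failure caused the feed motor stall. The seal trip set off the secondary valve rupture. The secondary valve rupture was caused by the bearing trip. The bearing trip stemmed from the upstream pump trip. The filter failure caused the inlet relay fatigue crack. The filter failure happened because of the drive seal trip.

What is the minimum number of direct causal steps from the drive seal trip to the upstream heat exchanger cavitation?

Shortest chain: the drive seal trip → the filter failure → the feed motor stall → the secondary sensor misalignment → the bearing blockage → the secondary valve rupture → the upstream heat exchanger cavitation.

6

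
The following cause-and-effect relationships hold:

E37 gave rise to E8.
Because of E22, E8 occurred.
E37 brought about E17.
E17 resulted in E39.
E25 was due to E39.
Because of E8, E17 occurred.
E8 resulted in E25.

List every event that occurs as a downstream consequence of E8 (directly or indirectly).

Direct effects: E17, E25.
2 steps out: E39.
Not reachable from it: E22, E37.

E17, E25, E39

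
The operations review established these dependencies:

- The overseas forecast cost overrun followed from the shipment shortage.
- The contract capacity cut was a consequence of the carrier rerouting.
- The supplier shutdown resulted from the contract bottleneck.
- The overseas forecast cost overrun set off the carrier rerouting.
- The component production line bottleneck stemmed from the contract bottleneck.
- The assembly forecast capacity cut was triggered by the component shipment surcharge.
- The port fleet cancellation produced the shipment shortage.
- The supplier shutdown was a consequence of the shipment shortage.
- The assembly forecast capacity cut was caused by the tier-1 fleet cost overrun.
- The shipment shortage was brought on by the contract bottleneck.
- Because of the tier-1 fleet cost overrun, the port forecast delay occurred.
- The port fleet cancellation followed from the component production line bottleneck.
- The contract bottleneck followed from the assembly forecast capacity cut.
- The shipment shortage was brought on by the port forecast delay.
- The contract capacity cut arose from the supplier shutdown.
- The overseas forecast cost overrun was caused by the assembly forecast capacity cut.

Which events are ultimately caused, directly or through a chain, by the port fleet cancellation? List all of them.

Direct effects: the shipment shortage.
2 steps out: the supplier shutdown, the overseas forecast cost overrun.
3 steps out: the carrier rerouting, the contract capacity cut.
Not reachable from it: the tier-1 fleet cost overrun, the port forecast delay, the assembly forecast capacity cut, the contract bottleneck, the component production line bottleneck, the component shipment surcharge.

the carrier rerouting, the contract capacity cut, the overseas forecast cost overrun, the shipment shortage, the supplier shutdown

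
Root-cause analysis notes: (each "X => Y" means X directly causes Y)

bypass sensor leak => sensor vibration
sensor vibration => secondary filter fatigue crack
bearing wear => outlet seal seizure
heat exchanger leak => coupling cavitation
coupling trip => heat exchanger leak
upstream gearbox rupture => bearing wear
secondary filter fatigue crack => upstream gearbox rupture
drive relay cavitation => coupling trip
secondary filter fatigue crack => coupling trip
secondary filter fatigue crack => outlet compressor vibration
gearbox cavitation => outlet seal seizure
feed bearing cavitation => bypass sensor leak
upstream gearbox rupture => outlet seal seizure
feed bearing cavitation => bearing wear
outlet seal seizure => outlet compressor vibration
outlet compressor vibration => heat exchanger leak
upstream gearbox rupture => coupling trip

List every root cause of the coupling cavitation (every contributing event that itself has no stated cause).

Tracing upstream from the coupling cavitation: the coupling cavitation ← the heat exchanger leak ← the outlet compressor vibration ← the outlet seal seizure ← the bearing wear ← the feed bearing cavitation.
A separate upstream branch: the coupling cavitation ← the heat exchanger leak ← the outlet compressor vibration ← the outlet seal seizure ← the gearbox cavitation.
A separate upstream branch: the coupling cavitation ← the heat exchanger leak ← the coupling trip ← the drive relay cavitation.
Each of those chain origins has no stated cause.

the drive relay cavitation, the feed bearing cavitation, the gearbox cavitation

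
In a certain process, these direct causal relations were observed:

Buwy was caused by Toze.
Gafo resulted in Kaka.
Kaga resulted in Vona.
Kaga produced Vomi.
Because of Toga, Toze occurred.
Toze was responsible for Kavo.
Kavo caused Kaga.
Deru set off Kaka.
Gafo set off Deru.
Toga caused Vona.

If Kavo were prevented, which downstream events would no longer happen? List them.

Kaga, Vomi

Downstream of Kavo: Kaga, Vomi, Vona.
Of those, still caused via another path: Vona.
The remainder have no surviving cause.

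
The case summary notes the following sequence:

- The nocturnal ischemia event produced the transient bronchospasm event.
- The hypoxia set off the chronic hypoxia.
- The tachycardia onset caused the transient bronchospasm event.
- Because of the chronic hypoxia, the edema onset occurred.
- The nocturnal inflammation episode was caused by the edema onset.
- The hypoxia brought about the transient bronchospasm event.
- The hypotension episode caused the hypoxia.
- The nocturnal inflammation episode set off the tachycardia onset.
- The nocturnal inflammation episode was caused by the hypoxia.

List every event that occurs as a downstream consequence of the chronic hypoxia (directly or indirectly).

Direct effects: the edema onset.
2 steps out: the nocturnal inflammation episode.
3 steps out: the tachycardia onset.
4 steps out: the transient bronchospasm event.
Not reachable from it: the hypotension episode, the hypoxia, the nocturnal ischemia event.

the edema onset, the nocturnal inflammation episode, the tachycardia onset, the transient bronchospasm event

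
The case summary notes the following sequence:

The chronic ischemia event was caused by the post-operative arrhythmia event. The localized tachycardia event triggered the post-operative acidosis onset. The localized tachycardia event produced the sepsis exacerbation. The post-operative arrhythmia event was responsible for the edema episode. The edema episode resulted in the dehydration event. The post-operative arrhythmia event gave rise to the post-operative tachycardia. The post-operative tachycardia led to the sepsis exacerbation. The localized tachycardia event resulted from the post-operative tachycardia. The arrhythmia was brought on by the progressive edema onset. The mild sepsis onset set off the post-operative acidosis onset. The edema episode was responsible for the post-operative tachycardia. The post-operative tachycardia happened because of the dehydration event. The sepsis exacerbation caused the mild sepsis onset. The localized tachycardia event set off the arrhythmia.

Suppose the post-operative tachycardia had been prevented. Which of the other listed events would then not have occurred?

the localized tachycardia event, the mild sepsis onset, the post-operative acidosis onset, the sepsis exacerbation

Downstream of the post-operative tachycardia: the localized tachycardia event, the sepsis exacerbation, the mild sepsis onset, the post-operative acidosis onset, the arrhythmia.
Of those, still caused via another path: the arrhythmia.
The remainder have no surviving cause.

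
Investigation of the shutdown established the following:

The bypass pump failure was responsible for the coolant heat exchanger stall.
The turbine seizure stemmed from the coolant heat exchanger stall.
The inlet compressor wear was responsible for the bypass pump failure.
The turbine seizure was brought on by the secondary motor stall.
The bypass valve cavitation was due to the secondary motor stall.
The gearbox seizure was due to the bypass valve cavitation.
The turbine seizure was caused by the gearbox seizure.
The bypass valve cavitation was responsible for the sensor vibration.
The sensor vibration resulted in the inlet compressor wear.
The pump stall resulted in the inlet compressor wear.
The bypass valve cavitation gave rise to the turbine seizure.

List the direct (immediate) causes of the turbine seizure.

Upstream contributors include the sensor vibration, the inlet compressor wear, the bypass pump failure, the pump stall, but only the bypass valve cavitation, the coolant heat exchanger stall, the gearbox seizure, the secondary motor stall feed directly into the turbine seizure.

the bypass valve cavitation, the coolant heat exchanger stall, the gearbox seizure, the secondary motor stall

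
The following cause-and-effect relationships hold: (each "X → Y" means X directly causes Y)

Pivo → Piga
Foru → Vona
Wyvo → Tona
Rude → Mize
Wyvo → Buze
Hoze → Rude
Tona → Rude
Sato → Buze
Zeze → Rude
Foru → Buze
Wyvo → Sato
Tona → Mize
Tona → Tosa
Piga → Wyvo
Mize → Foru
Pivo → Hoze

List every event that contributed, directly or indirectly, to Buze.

Immediate causes of Buze: Wyvo, Sato, Foru.
Further upstream: Pivo, Hoze, Zeze, Piga, Tona, Rude, Mize.

Foru, Hoze, Mize, Piga, Pivo, Rude, Sato, Tona, Wyvo, Zeze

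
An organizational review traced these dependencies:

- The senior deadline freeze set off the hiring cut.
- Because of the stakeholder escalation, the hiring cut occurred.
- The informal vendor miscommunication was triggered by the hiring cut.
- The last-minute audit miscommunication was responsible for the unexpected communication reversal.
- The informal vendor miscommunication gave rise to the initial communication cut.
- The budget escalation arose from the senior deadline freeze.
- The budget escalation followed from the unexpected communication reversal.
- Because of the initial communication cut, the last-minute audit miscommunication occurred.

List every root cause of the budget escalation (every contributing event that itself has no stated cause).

Tracing upstream from the budget escalation: the budget escalation ← the senior deadline freeze.
A separate upstream branch: the budget escalation ← the unexpected communication reversal ← the last-minute audit miscommunication ← the initial communication cut ← the informal vendor miscommunication ← the hiring cut ← the stakeholder escalation.
Each of those chain origins has no stated cause.

the senior deadline freeze, the stakeholder escalation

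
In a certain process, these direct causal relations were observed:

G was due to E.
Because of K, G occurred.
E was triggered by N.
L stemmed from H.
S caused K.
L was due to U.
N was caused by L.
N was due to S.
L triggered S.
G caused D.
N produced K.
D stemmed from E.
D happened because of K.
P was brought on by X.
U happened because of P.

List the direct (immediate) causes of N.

Upstream contributors include X, P, U, H, but only L, S feed directly into N.

L, S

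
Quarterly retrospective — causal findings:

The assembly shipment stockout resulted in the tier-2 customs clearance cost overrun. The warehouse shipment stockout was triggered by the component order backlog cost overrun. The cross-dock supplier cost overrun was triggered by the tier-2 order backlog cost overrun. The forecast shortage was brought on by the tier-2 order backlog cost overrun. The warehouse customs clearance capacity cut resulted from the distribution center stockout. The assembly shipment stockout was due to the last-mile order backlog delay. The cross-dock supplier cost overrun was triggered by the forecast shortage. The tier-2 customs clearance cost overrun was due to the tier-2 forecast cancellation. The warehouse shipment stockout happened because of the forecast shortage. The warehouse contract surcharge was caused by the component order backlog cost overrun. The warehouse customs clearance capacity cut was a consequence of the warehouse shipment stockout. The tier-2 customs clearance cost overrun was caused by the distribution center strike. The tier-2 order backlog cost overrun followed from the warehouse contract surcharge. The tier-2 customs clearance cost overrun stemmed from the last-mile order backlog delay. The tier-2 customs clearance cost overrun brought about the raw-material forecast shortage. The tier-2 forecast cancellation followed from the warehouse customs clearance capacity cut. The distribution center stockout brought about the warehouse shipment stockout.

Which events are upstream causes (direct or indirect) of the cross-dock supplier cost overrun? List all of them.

the component order backlog cost overrun, the forecast shortage, the tier-2 order backlog cost overrun, the warehouse contract surcharge

Immediate causes of the cross-dock supplier cost overrun: the tier-2 order backlog cost overrun, the forecast shortage.
Further upstream: the component order backlog cost overrun, the warehouse contract surcharge.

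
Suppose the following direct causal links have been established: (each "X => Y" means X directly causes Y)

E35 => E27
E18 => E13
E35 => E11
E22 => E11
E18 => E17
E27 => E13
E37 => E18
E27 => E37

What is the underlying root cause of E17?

Tracing upstream from E17: E17 ← E18 ← E37 ← E27 ← E35.
E35 has no stated cause, so it is the root.

E35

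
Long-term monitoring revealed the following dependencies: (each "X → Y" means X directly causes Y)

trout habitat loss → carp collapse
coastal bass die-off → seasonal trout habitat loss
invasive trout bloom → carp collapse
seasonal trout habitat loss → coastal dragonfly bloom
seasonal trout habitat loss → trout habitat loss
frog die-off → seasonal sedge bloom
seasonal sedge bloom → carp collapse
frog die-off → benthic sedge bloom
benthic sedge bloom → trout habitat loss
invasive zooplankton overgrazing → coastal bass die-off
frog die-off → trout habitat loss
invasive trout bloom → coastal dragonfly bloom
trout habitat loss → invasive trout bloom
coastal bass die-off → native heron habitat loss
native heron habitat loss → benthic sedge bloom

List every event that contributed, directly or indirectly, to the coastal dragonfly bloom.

Immediate causes of the coastal dragonfly bloom: the seasonal trout habitat loss, the invasive trout bloom.
Further upstream: the frog die-off, the invasive zooplankton overgrazing, the coastal bass die-off, the native heron habitat loss, the benthic sedge bloom, the trout habitat loss.

the benthic sedge bloom, the coastal bass die-off, the frog die-off, the invasive trout bloom, the invasive zooplankton overgrazing, the native heron habitat loss, the seasonal trout habitat loss, the trout habitat loss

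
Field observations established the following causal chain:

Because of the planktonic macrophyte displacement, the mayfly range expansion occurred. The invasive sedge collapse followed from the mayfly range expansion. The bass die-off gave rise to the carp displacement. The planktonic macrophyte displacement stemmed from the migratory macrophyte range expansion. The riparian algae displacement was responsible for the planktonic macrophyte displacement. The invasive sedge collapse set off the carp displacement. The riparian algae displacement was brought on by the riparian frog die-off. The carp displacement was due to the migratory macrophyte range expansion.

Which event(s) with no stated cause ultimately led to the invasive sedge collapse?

the migratory macrophyte range expansion, the riparian frog die-off

Tracing upstream from the invasive sedge collapse: the invasive sedge collapse ← the mayfly range expansion ← the planktonic macrophyte displacement ← the migratory macrophyte range expansion.
A separate upstream branch: the invasive sedge collapse ← the mayfly range expansion ← the planktonic macrophyte displacement ← the riparian algae displacement ← the riparian frog die-off.
Each of those chain origins has no stated cause.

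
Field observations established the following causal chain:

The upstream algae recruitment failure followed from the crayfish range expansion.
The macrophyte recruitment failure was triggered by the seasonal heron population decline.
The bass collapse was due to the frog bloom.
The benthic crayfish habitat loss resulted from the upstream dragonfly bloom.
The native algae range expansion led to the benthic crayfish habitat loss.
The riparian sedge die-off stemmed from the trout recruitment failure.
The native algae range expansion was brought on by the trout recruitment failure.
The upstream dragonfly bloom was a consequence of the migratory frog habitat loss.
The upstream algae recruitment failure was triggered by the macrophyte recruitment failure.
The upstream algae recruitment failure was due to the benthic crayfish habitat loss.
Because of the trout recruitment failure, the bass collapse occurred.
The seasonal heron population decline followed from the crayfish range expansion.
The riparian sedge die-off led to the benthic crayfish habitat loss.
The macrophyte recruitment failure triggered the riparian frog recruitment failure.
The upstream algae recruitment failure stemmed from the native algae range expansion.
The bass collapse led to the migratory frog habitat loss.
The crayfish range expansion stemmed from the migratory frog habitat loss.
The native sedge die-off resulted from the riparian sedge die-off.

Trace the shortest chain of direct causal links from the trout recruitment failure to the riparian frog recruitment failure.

the trout recruitment failure → the bass collapse
the bass collapse → the migratory frog habitat loss
the migratory frog habitat loss → the crayfish range expansion
the crayfish range expansion → the seasonal heron population decline
the seasonal heron population decline → the macrophyte recruitment failure
the macrophyte recruitment failure → the riparian frog recruitment failure
Length: 6 steps.

the trout recruitment failure → the bass collapse → the migratory frog habitat loss → the crayfish range expansion → the seasonal heron population decline → the macrophyte recruitment failure → the riparian frog recruitment failure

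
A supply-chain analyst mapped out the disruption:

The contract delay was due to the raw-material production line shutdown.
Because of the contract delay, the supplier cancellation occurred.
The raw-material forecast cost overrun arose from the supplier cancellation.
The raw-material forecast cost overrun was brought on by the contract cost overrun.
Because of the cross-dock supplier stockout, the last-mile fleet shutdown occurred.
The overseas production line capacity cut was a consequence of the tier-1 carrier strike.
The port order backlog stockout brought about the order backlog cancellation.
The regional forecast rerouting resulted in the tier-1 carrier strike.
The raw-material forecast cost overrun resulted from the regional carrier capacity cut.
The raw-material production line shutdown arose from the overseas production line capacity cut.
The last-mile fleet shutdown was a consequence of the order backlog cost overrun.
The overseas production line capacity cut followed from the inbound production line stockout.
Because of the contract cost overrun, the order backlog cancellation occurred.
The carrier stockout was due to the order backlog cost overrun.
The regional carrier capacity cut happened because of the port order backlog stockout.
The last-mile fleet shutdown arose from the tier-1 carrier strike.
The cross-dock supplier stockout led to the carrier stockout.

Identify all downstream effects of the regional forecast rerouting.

the contract delay, the last-mile fleet shutdown, the overseas production line capacity cut, the raw-material forecast cost overrun, the raw-material production line shutdown, the supplier cancellation, the tier-1 carrier strike

Direct effects: the tier-1 carrier strike.
2 steps out: the overseas production line capacity cut, the last-mile fleet shutdown.
3 steps out: the raw-material production line shutdown.
4 steps out: the contract delay.
5 steps out: the supplier cancellation.
6 steps out: the raw-material forecast cost overrun.
Not reachable from it: the port order backlog stockout, the inbound production line stockout, the order backlog cost overrun, the contract cost overrun, the regional carrier capacity cut, the order backlog cancellation, the cross-dock supplier stockout, the carrier stockout.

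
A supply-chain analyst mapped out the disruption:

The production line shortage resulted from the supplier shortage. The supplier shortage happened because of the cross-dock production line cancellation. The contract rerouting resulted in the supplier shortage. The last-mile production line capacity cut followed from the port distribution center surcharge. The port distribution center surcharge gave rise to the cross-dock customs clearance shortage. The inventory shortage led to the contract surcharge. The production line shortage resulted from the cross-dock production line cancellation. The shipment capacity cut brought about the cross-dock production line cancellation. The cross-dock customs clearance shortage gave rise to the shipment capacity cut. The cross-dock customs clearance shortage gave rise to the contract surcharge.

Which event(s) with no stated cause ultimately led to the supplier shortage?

Tracing upstream from the supplier shortage: the supplier shortage ← the cross-dock production line cancellation ← the shipment capacity cut ← the cross-dock customs clearance shortage ← the port distribution center surcharge.
A separate upstream branch: the supplier shortage ← the contract rerouting.
Each of those chain origins has no stated cause.

the contract rerouting, the port distribution center surcharge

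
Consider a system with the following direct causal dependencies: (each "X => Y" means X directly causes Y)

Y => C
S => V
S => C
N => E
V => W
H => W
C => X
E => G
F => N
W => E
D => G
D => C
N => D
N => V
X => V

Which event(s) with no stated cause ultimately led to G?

F, H, S, Y

Tracing upstream from G: G ← D ← N ← F.
A separate upstream branch: G ← E ← W ← V ← X ← C ← Y.
A separate upstream branch: G ← E ← W ← V ← S.
A separate upstream branch: G ← E ← W ← H.
Each of those chain origins has no stated cause.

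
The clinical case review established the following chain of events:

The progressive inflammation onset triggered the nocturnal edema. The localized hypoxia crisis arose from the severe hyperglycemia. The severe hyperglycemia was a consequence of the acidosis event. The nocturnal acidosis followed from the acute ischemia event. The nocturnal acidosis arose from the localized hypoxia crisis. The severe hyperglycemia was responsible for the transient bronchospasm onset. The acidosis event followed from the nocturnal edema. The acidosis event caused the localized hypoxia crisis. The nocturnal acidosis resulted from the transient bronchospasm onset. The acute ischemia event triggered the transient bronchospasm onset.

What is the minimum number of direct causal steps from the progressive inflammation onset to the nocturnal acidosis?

Shortest chain: the progressive inflammation onset → the nocturnal edema → the acidosis event → the localized hypoxia crisis → the nocturnal acidosis.

4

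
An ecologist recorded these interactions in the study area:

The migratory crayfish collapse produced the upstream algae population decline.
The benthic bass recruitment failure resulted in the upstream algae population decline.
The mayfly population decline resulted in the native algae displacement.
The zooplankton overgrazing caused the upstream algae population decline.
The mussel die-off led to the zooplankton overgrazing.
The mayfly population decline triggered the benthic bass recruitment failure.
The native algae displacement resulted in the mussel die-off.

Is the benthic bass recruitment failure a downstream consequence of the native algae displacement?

No

The native algae displacement leads to the mussel die-off, the zooplankton overgrazing, the upstream algae population decline; the benthic bass recruitment failure is not among them.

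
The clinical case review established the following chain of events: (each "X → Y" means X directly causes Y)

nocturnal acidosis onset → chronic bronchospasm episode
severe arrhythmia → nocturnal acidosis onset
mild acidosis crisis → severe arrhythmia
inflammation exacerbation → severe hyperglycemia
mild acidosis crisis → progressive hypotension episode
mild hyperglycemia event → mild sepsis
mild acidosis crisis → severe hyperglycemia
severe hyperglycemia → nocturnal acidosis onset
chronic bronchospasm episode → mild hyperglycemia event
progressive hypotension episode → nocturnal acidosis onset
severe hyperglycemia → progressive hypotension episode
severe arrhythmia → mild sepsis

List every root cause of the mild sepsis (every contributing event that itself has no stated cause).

the inflammation exacerbation, the mild acidosis crisis

Tracing upstream from the mild sepsis: the mild sepsis ← the severe arrhythmia ← the mild acidosis crisis.
A separate upstream branch: the mild sepsis ← the mild hyperglycemia event ← the chronic bronchospasm episode ← the nocturnal acidosis onset ← the severe hyperglycemia ← the inflammation exacerbation.
Each of those chain origins has no stated cause.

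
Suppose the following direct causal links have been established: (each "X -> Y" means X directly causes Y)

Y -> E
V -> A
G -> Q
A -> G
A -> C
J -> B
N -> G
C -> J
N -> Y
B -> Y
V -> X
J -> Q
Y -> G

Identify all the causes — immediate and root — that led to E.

Immediate cause of E: Y.
Further upstream: V, A, C, J, N, B.

A, B, C, J, N, V, Y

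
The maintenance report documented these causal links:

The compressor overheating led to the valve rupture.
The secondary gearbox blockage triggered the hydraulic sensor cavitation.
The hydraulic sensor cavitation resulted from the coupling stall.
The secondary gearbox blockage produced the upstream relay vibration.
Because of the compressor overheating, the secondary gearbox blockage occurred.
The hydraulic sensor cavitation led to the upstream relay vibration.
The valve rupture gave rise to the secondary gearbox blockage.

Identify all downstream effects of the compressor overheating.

the hydraulic sensor cavitation, the secondary gearbox blockage, the upstream relay vibration, the valve rupture

Direct effects: the valve rupture, the secondary gearbox blockage.
2 steps out: the hydraulic sensor cavitation, the upstream relay vibration.
Not reachable from it: the coupling stall.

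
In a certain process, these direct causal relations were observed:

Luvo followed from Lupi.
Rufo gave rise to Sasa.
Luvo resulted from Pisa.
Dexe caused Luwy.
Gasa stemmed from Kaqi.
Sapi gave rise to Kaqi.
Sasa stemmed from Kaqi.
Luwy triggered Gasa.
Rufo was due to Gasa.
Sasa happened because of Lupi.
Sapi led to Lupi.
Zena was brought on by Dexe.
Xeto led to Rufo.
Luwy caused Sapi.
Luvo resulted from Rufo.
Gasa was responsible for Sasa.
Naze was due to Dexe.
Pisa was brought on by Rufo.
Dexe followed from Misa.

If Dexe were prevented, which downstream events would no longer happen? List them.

Downstream of Dexe: Naze, Luwy, Zena, Sapi, Kaqi, Gasa, Rufo, Pisa, Lupi, Sasa, Luvo.
Of those, still caused via another path: Rufo, Pisa, Sasa, Luvo.
The remainder have no surviving cause.

Gasa, Kaqi, Lupi, Luwy, Naze, Sapi, Zena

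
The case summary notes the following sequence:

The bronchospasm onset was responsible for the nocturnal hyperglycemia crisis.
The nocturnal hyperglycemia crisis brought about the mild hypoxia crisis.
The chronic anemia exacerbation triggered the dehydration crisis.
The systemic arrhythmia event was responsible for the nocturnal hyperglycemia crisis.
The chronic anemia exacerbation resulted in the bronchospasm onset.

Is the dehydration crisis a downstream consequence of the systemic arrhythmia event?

The systemic arrhythmia event leads to the nocturnal hyperglycemia crisis, the mild hypoxia crisis; the dehydration crisis is not among them.

No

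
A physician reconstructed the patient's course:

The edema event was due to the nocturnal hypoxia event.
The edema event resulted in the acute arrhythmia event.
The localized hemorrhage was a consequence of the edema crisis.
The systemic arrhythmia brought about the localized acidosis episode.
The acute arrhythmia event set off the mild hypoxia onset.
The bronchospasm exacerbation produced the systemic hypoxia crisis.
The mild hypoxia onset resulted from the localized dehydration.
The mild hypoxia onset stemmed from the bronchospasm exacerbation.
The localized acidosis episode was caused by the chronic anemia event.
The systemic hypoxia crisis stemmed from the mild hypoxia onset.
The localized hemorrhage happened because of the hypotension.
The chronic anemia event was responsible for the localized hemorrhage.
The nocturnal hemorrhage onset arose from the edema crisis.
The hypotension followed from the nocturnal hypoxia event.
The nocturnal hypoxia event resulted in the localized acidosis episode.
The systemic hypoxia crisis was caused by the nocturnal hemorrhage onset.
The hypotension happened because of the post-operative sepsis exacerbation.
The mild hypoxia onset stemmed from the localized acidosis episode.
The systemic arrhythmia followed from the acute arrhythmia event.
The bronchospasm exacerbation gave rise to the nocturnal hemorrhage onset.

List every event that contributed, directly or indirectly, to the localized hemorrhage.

Immediate causes of the localized hemorrhage: the hypotension, the chronic anemia event, the edema crisis.
Further upstream: the post-operative sepsis exacerbation, the nocturnal hypoxia event.

the chronic anemia event, the edema crisis, the hypotension, the nocturnal hypoxia event, the post-operative sepsis exacerbation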